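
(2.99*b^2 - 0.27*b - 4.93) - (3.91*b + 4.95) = 2.99*b^2 - 4.18*b - 9.88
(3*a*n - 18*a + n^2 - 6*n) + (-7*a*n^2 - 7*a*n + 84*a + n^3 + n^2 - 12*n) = -7*a*n^2 - 4*a*n + 66*a + n^3 + 2*n^2 - 18*n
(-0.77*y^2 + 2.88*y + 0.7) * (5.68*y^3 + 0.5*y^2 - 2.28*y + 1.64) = -4.3736*y^5 + 15.9734*y^4 + 7.1716*y^3 - 7.4792*y^2 + 3.1272*y + 1.148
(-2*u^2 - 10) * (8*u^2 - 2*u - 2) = -16*u^4 + 4*u^3 - 76*u^2 + 20*u + 20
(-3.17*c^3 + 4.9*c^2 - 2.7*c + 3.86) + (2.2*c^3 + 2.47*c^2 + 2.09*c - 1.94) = -0.97*c^3 + 7.37*c^2 - 0.61*c + 1.92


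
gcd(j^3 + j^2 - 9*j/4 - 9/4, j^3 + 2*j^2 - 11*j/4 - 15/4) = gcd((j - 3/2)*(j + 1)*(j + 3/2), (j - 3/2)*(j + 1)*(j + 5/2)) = j^2 - j/2 - 3/2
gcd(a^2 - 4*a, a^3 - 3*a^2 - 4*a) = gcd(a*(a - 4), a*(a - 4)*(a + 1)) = a^2 - 4*a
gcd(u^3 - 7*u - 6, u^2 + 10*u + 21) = 1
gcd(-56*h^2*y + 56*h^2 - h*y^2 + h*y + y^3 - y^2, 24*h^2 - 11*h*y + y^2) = -8*h + y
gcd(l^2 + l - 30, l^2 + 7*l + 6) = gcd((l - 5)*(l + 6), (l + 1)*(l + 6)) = l + 6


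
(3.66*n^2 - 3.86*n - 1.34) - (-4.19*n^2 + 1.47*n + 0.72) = 7.85*n^2 - 5.33*n - 2.06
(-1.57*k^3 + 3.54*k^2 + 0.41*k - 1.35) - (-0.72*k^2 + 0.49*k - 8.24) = -1.57*k^3 + 4.26*k^2 - 0.08*k + 6.89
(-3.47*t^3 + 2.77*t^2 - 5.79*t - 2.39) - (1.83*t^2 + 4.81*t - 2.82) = -3.47*t^3 + 0.94*t^2 - 10.6*t + 0.43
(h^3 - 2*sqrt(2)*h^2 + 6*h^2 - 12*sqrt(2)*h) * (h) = h^4 - 2*sqrt(2)*h^3 + 6*h^3 - 12*sqrt(2)*h^2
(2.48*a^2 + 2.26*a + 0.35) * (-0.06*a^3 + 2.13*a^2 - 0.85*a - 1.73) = -0.1488*a^5 + 5.1468*a^4 + 2.6848*a^3 - 5.4659*a^2 - 4.2073*a - 0.6055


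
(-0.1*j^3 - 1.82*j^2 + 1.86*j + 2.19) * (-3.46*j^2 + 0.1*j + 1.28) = 0.346*j^5 + 6.2872*j^4 - 6.7456*j^3 - 9.721*j^2 + 2.5998*j + 2.8032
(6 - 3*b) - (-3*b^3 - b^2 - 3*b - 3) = 3*b^3 + b^2 + 9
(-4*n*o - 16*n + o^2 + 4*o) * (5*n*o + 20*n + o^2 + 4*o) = -20*n^2*o^2 - 160*n^2*o - 320*n^2 + n*o^3 + 8*n*o^2 + 16*n*o + o^4 + 8*o^3 + 16*o^2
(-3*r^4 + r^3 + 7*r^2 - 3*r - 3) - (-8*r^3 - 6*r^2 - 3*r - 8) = -3*r^4 + 9*r^3 + 13*r^2 + 5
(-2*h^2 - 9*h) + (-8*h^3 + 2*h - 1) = -8*h^3 - 2*h^2 - 7*h - 1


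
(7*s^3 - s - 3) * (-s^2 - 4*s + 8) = -7*s^5 - 28*s^4 + 57*s^3 + 7*s^2 + 4*s - 24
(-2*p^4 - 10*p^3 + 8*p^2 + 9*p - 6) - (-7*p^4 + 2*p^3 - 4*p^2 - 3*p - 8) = 5*p^4 - 12*p^3 + 12*p^2 + 12*p + 2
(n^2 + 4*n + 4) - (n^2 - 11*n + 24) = 15*n - 20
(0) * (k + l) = 0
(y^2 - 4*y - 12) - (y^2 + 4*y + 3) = -8*y - 15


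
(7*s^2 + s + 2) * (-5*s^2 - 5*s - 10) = -35*s^4 - 40*s^3 - 85*s^2 - 20*s - 20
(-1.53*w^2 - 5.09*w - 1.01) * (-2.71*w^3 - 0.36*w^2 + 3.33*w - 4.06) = 4.1463*w^5 + 14.3447*w^4 - 0.5254*w^3 - 10.3743*w^2 + 17.3021*w + 4.1006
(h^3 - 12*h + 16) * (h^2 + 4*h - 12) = h^5 + 4*h^4 - 24*h^3 - 32*h^2 + 208*h - 192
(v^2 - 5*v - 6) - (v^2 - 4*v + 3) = -v - 9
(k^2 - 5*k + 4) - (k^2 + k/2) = 4 - 11*k/2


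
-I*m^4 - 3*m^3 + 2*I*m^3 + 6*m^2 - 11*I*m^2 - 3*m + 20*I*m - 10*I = (m - 1)*(m - 5*I)*(m + 2*I)*(-I*m + I)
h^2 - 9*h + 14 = (h - 7)*(h - 2)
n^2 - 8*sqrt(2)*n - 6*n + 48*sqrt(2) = (n - 6)*(n - 8*sqrt(2))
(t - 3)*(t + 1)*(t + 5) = t^3 + 3*t^2 - 13*t - 15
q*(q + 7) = q^2 + 7*q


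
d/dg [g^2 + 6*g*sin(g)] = 6*g*cos(g) + 2*g + 6*sin(g)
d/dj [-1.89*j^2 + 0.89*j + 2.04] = 0.89 - 3.78*j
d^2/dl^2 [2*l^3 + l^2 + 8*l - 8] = 12*l + 2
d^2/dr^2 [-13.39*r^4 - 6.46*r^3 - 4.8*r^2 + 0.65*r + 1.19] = -160.68*r^2 - 38.76*r - 9.6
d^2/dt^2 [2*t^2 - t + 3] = 4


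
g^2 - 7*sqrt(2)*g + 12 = (g - 6*sqrt(2))*(g - sqrt(2))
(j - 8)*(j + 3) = j^2 - 5*j - 24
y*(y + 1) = y^2 + y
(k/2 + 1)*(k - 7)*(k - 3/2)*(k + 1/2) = k^4/2 - 3*k^3 - 39*k^2/8 + 71*k/8 + 21/4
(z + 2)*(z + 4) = z^2 + 6*z + 8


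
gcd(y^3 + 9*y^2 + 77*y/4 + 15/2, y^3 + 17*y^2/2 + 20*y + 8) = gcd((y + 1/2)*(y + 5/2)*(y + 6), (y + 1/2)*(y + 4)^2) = y + 1/2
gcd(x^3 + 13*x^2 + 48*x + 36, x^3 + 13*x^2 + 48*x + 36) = x^3 + 13*x^2 + 48*x + 36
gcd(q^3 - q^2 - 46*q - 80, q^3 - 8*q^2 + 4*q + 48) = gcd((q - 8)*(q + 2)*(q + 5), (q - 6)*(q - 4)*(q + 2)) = q + 2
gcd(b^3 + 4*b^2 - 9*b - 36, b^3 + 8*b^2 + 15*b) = b + 3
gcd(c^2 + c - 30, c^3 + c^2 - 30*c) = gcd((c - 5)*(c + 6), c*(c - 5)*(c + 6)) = c^2 + c - 30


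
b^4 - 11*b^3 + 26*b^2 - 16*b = b*(b - 8)*(b - 2)*(b - 1)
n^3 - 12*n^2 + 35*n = n*(n - 7)*(n - 5)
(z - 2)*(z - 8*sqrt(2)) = z^2 - 8*sqrt(2)*z - 2*z + 16*sqrt(2)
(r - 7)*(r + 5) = r^2 - 2*r - 35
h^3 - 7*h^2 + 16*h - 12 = (h - 3)*(h - 2)^2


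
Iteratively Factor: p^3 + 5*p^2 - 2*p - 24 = (p + 3)*(p^2 + 2*p - 8) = (p + 3)*(p + 4)*(p - 2)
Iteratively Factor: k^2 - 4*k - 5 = (k - 5)*(k + 1)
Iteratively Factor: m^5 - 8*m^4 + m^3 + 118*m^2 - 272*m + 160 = (m - 4)*(m^4 - 4*m^3 - 15*m^2 + 58*m - 40) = (m - 4)*(m - 2)*(m^3 - 2*m^2 - 19*m + 20) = (m - 5)*(m - 4)*(m - 2)*(m^2 + 3*m - 4) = (m - 5)*(m - 4)*(m - 2)*(m + 4)*(m - 1)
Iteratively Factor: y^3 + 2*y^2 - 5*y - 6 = (y - 2)*(y^2 + 4*y + 3) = (y - 2)*(y + 3)*(y + 1)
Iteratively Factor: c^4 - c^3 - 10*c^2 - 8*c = (c)*(c^3 - c^2 - 10*c - 8) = c*(c - 4)*(c^2 + 3*c + 2) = c*(c - 4)*(c + 1)*(c + 2)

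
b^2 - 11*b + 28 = (b - 7)*(b - 4)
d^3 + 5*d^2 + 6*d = d*(d + 2)*(d + 3)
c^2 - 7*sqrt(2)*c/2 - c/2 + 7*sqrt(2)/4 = (c - 1/2)*(c - 7*sqrt(2)/2)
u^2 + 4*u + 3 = (u + 1)*(u + 3)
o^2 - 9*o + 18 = (o - 6)*(o - 3)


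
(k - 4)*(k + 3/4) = k^2 - 13*k/4 - 3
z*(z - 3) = z^2 - 3*z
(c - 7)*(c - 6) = c^2 - 13*c + 42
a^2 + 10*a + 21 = (a + 3)*(a + 7)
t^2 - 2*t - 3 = (t - 3)*(t + 1)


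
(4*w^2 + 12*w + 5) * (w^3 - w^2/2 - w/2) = 4*w^5 + 10*w^4 - 3*w^3 - 17*w^2/2 - 5*w/2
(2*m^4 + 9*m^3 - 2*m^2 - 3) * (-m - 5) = -2*m^5 - 19*m^4 - 43*m^3 + 10*m^2 + 3*m + 15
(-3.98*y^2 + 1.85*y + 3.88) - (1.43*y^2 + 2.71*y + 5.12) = -5.41*y^2 - 0.86*y - 1.24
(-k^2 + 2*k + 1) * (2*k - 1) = -2*k^3 + 5*k^2 - 1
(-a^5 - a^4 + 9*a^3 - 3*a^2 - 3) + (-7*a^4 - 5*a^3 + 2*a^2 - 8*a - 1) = -a^5 - 8*a^4 + 4*a^3 - a^2 - 8*a - 4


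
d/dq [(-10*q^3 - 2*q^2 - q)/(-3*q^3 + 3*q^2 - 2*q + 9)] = (-36*q^4 + 34*q^3 - 263*q^2 - 36*q - 9)/(9*q^6 - 18*q^5 + 21*q^4 - 66*q^3 + 58*q^2 - 36*q + 81)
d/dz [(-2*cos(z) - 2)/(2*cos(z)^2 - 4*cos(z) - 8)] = (sin(z)^2 - 2*cos(z) - 3)*sin(z)/(sin(z)^2 + 2*cos(z) + 3)^2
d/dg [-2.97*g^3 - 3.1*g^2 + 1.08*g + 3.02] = -8.91*g^2 - 6.2*g + 1.08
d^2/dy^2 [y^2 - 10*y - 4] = 2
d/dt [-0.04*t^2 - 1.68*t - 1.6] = -0.08*t - 1.68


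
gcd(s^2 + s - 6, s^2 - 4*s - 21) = s + 3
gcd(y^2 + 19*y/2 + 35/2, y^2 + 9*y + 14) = y + 7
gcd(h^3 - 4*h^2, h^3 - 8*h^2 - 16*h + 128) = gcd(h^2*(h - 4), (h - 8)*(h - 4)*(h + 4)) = h - 4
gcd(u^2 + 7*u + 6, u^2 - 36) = u + 6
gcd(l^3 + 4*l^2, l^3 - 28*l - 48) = l + 4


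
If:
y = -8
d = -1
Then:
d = -1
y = -8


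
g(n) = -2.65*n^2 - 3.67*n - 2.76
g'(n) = -5.3*n - 3.67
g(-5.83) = -71.43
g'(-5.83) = 27.23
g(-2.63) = -11.44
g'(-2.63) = 10.27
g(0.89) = -8.13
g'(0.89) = -8.39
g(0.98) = -8.90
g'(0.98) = -8.86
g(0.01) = -2.80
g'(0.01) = -3.72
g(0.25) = -3.84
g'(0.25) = -5.00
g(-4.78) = -45.77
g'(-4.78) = 21.66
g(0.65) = -6.27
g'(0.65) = -7.12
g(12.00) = -428.40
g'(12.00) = -67.27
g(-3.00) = -15.60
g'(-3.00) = 12.23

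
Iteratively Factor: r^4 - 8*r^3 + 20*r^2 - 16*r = (r - 2)*(r^3 - 6*r^2 + 8*r) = (r - 2)^2*(r^2 - 4*r) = (r - 4)*(r - 2)^2*(r)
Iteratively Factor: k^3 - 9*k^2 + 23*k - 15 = (k - 5)*(k^2 - 4*k + 3) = (k - 5)*(k - 1)*(k - 3)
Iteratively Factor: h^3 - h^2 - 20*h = (h)*(h^2 - h - 20) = h*(h + 4)*(h - 5)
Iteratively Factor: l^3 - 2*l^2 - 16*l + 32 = (l - 4)*(l^2 + 2*l - 8) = (l - 4)*(l + 4)*(l - 2)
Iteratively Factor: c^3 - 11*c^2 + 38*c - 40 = (c - 4)*(c^2 - 7*c + 10) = (c - 4)*(c - 2)*(c - 5)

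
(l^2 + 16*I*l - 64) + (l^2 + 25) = 2*l^2 + 16*I*l - 39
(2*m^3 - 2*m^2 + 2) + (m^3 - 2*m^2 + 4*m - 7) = 3*m^3 - 4*m^2 + 4*m - 5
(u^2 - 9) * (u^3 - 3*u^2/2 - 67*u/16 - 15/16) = u^5 - 3*u^4/2 - 211*u^3/16 + 201*u^2/16 + 603*u/16 + 135/16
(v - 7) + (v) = 2*v - 7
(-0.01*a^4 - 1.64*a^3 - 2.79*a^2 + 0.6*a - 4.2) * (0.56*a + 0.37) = -0.0056*a^5 - 0.9221*a^4 - 2.1692*a^3 - 0.6963*a^2 - 2.13*a - 1.554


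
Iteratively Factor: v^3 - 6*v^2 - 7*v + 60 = (v - 4)*(v^2 - 2*v - 15) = (v - 4)*(v + 3)*(v - 5)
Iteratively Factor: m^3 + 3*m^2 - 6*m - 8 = (m - 2)*(m^2 + 5*m + 4) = (m - 2)*(m + 1)*(m + 4)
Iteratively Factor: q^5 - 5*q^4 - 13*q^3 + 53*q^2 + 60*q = (q + 1)*(q^4 - 6*q^3 - 7*q^2 + 60*q) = (q + 1)*(q + 3)*(q^3 - 9*q^2 + 20*q) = (q - 4)*(q + 1)*(q + 3)*(q^2 - 5*q) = (q - 5)*(q - 4)*(q + 1)*(q + 3)*(q)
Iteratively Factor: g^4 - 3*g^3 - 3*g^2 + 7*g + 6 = (g + 1)*(g^3 - 4*g^2 + g + 6) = (g + 1)^2*(g^2 - 5*g + 6) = (g - 2)*(g + 1)^2*(g - 3)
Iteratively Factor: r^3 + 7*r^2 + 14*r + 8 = (r + 2)*(r^2 + 5*r + 4) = (r + 1)*(r + 2)*(r + 4)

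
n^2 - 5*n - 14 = (n - 7)*(n + 2)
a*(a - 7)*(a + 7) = a^3 - 49*a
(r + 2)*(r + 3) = r^2 + 5*r + 6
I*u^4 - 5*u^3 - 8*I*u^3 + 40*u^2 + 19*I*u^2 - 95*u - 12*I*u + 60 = (u - 4)*(u - 3)*(u + 5*I)*(I*u - I)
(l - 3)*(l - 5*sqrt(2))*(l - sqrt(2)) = l^3 - 6*sqrt(2)*l^2 - 3*l^2 + 10*l + 18*sqrt(2)*l - 30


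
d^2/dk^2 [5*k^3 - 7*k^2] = 30*k - 14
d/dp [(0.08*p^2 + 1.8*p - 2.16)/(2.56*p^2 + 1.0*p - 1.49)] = (-4.528*p^2 + 10.8208*p - 0.522)/(6.5536*p^4 + 5.12*p^3 - 6.6288*p^2 - 2.98*p + 2.2201)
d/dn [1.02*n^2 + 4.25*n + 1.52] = 2.04*n + 4.25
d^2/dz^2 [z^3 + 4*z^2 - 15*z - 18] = 6*z + 8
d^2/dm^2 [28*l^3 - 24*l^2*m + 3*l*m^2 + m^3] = 6*l + 6*m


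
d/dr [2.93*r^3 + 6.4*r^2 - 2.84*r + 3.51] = 8.79*r^2 + 12.8*r - 2.84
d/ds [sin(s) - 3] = cos(s)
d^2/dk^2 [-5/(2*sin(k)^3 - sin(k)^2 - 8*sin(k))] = 10*((sin(k) + cos(2*k) + 7)*(13*sin(k)/4 + 9*sin(3*k)/4 - cos(2*k))*sin(k) + 4*(-3*sin(k)^2 + sin(k) + 4)^2*cos(k)^2)/((sin(k) + cos(2*k) + 7)^3*sin(k)^3)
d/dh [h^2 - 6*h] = 2*h - 6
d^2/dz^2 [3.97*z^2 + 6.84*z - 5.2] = 7.94000000000000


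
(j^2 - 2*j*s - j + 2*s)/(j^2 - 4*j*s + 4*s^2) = (1 - j)/(-j + 2*s)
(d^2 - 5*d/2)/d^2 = (d - 5/2)/d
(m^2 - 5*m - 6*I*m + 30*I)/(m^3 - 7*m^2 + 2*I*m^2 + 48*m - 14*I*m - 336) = (m - 5)/(m^2 + m*(-7 + 8*I) - 56*I)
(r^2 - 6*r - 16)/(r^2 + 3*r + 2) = (r - 8)/(r + 1)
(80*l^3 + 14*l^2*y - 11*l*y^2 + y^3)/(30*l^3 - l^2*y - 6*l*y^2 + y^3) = (-8*l + y)/(-3*l + y)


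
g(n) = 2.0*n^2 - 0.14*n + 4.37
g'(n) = 4.0*n - 0.14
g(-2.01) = 12.73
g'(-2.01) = -8.18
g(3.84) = 33.32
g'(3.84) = 15.22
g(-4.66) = 48.45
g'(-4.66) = -18.78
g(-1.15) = 7.18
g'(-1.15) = -4.74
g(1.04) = 6.39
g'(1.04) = 4.02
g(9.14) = 170.17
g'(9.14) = 36.42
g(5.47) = 63.45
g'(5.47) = 21.74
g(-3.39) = 27.83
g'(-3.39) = -13.70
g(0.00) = 4.37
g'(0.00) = -0.14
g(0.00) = 4.37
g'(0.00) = -0.14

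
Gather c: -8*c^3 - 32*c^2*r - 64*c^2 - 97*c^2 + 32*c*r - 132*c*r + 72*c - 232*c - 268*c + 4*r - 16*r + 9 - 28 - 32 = -8*c^3 + c^2*(-32*r - 161) + c*(-100*r - 428) - 12*r - 51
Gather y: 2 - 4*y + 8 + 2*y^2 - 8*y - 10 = 2*y^2 - 12*y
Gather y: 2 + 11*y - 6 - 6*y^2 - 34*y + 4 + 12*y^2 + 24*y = 6*y^2 + y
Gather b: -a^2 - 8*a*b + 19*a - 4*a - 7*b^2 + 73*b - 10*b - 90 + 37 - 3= -a^2 + 15*a - 7*b^2 + b*(63 - 8*a) - 56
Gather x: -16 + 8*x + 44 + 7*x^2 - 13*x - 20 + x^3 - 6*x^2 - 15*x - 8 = x^3 + x^2 - 20*x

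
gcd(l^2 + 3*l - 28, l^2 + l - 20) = l - 4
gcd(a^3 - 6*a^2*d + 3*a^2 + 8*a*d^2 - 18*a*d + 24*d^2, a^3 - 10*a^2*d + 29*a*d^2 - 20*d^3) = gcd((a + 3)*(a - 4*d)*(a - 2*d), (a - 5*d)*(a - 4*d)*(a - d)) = a - 4*d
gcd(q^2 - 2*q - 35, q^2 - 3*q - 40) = q + 5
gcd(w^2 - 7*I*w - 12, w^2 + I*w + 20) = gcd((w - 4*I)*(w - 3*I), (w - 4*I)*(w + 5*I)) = w - 4*I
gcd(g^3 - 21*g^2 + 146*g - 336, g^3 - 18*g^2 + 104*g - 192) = g^2 - 14*g + 48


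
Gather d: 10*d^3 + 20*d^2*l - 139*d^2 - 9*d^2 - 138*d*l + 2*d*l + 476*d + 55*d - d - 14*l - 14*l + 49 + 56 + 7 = 10*d^3 + d^2*(20*l - 148) + d*(530 - 136*l) - 28*l + 112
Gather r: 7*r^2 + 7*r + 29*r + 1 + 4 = 7*r^2 + 36*r + 5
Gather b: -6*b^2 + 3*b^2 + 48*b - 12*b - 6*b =-3*b^2 + 30*b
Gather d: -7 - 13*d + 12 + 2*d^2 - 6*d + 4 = 2*d^2 - 19*d + 9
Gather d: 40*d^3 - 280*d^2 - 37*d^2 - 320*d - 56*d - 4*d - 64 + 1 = 40*d^3 - 317*d^2 - 380*d - 63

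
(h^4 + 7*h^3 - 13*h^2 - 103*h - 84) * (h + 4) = h^5 + 11*h^4 + 15*h^3 - 155*h^2 - 496*h - 336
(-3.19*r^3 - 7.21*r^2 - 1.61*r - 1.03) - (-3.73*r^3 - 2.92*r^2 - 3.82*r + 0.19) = 0.54*r^3 - 4.29*r^2 + 2.21*r - 1.22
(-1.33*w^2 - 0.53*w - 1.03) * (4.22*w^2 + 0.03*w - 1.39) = -5.6126*w^4 - 2.2765*w^3 - 2.5138*w^2 + 0.7058*w + 1.4317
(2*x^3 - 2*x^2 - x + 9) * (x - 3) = 2*x^4 - 8*x^3 + 5*x^2 + 12*x - 27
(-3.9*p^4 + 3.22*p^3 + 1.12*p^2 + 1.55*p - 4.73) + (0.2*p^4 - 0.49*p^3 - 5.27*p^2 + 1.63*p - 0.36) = -3.7*p^4 + 2.73*p^3 - 4.15*p^2 + 3.18*p - 5.09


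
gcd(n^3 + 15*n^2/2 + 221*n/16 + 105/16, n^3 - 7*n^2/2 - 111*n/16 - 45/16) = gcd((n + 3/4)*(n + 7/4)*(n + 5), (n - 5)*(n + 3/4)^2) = n + 3/4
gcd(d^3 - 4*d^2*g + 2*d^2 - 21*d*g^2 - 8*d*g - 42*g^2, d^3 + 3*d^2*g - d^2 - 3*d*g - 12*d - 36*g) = d + 3*g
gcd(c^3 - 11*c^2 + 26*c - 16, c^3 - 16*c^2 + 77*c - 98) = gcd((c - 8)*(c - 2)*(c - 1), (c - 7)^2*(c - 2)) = c - 2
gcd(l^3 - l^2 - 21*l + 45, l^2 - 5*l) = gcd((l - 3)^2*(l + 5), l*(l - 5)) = 1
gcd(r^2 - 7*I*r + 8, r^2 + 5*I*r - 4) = r + I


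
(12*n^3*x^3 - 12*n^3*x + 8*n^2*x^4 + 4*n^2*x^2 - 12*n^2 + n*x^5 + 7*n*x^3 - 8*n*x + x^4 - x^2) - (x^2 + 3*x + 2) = 12*n^3*x^3 - 12*n^3*x + 8*n^2*x^4 + 4*n^2*x^2 - 12*n^2 + n*x^5 + 7*n*x^3 - 8*n*x + x^4 - 2*x^2 - 3*x - 2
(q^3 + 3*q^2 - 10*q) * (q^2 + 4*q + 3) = q^5 + 7*q^4 + 5*q^3 - 31*q^2 - 30*q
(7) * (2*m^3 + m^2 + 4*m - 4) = 14*m^3 + 7*m^2 + 28*m - 28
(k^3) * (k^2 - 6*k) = k^5 - 6*k^4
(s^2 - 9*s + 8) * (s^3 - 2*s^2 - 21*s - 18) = s^5 - 11*s^4 + 5*s^3 + 155*s^2 - 6*s - 144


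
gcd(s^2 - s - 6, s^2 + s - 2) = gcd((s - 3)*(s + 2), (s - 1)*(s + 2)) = s + 2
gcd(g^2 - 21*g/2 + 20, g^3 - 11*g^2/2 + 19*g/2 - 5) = g - 5/2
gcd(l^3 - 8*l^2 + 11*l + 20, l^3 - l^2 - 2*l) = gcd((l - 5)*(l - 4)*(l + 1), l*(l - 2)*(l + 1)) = l + 1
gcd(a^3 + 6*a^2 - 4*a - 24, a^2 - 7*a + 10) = a - 2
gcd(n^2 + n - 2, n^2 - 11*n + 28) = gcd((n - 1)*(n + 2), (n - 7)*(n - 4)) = 1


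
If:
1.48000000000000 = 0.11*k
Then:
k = 13.45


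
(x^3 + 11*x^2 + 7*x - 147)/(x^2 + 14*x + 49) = x - 3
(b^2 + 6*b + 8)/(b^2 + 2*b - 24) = (b^2 + 6*b + 8)/(b^2 + 2*b - 24)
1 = 1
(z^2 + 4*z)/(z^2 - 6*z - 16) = z*(z + 4)/(z^2 - 6*z - 16)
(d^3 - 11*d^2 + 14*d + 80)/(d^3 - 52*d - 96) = (d - 5)/(d + 6)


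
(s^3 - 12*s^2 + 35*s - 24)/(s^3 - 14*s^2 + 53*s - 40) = (s - 3)/(s - 5)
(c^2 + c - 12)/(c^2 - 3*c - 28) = (c - 3)/(c - 7)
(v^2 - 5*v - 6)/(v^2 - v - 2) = (v - 6)/(v - 2)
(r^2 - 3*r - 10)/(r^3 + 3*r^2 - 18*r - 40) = (r - 5)/(r^2 + r - 20)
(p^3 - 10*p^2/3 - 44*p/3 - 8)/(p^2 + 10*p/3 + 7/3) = (3*p^3 - 10*p^2 - 44*p - 24)/(3*p^2 + 10*p + 7)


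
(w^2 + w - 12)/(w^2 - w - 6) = (w + 4)/(w + 2)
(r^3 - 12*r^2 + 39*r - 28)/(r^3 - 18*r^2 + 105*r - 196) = (r - 1)/(r - 7)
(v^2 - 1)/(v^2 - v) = (v + 1)/v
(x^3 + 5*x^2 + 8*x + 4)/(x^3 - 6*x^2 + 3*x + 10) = (x^2 + 4*x + 4)/(x^2 - 7*x + 10)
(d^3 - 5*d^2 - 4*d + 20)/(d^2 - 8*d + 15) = (d^2 - 4)/(d - 3)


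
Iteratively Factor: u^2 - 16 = (u + 4)*(u - 4)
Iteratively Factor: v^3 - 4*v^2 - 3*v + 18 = (v + 2)*(v^2 - 6*v + 9) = (v - 3)*(v + 2)*(v - 3)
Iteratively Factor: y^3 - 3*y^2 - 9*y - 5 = (y + 1)*(y^2 - 4*y - 5) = (y + 1)^2*(y - 5)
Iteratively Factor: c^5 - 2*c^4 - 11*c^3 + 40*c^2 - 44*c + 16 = (c - 1)*(c^4 - c^3 - 12*c^2 + 28*c - 16) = (c - 2)*(c - 1)*(c^3 + c^2 - 10*c + 8) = (c - 2)*(c - 1)*(c + 4)*(c^2 - 3*c + 2) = (c - 2)*(c - 1)^2*(c + 4)*(c - 2)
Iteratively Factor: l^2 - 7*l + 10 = (l - 5)*(l - 2)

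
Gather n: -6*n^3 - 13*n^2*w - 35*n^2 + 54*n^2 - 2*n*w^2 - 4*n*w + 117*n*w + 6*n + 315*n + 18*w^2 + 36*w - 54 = -6*n^3 + n^2*(19 - 13*w) + n*(-2*w^2 + 113*w + 321) + 18*w^2 + 36*w - 54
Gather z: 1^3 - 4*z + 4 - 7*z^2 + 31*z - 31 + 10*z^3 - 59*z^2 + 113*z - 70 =10*z^3 - 66*z^2 + 140*z - 96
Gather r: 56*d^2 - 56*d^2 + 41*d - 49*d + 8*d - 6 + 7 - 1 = 0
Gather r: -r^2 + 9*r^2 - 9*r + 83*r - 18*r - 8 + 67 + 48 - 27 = 8*r^2 + 56*r + 80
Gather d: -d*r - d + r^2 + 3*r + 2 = d*(-r - 1) + r^2 + 3*r + 2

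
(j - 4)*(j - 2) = j^2 - 6*j + 8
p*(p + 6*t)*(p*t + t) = p^3*t + 6*p^2*t^2 + p^2*t + 6*p*t^2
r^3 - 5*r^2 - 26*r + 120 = (r - 6)*(r - 4)*(r + 5)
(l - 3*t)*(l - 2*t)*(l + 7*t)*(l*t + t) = l^4*t + 2*l^3*t^2 + l^3*t - 29*l^2*t^3 + 2*l^2*t^2 + 42*l*t^4 - 29*l*t^3 + 42*t^4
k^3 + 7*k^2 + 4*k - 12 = (k - 1)*(k + 2)*(k + 6)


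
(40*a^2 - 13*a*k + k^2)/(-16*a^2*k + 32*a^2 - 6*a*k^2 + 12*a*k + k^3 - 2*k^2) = (-5*a + k)/(2*a*k - 4*a + k^2 - 2*k)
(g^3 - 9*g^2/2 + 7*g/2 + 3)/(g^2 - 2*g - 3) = (g^2 - 3*g/2 - 1)/(g + 1)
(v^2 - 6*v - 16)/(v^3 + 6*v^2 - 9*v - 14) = (v^2 - 6*v - 16)/(v^3 + 6*v^2 - 9*v - 14)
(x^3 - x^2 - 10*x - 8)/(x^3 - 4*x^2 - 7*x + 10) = (x^2 - 3*x - 4)/(x^2 - 6*x + 5)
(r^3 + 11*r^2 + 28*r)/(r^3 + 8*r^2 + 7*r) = (r + 4)/(r + 1)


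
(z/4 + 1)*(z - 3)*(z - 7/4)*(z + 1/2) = z^4/4 - z^3/16 - 113*z^2/32 + 113*z/32 + 21/8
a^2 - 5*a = a*(a - 5)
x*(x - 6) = x^2 - 6*x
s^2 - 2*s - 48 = (s - 8)*(s + 6)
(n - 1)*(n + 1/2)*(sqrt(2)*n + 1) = sqrt(2)*n^3 - sqrt(2)*n^2/2 + n^2 - sqrt(2)*n/2 - n/2 - 1/2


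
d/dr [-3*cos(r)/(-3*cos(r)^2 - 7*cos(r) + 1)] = 3*(3*cos(r)^2 + 1)*sin(r)/(-3*sin(r)^2 + 7*cos(r) + 2)^2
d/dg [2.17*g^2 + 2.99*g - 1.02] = 4.34*g + 2.99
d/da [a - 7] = 1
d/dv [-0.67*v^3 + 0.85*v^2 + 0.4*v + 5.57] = -2.01*v^2 + 1.7*v + 0.4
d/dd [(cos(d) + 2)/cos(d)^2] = (cos(d) + 4)*sin(d)/cos(d)^3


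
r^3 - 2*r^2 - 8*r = r*(r - 4)*(r + 2)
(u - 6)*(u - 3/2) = u^2 - 15*u/2 + 9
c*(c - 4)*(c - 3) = c^3 - 7*c^2 + 12*c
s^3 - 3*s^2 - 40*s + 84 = (s - 7)*(s - 2)*(s + 6)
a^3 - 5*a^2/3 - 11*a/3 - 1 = (a - 3)*(a + 1/3)*(a + 1)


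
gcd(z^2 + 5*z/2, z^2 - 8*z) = z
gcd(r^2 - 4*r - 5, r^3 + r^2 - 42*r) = 1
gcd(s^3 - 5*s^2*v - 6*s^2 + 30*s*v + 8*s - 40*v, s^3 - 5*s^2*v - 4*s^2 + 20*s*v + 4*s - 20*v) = s^2 - 5*s*v - 2*s + 10*v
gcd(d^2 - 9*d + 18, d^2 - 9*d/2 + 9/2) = d - 3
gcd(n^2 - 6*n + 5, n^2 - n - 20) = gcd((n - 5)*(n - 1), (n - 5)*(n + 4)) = n - 5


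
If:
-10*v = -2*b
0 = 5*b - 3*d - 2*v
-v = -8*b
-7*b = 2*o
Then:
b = 0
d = 0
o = 0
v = 0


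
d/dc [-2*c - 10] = -2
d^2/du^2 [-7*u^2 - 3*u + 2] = -14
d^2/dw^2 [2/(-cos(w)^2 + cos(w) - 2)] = 2*(-4*sin(w)^4 - 5*sin(w)^2 - 23*cos(w)/4 + 3*cos(3*w)/4 + 7)/(sin(w)^2 + cos(w) - 3)^3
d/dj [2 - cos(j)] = sin(j)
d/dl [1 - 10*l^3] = -30*l^2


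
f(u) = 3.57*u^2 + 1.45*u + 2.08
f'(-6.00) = -41.39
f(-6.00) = 121.90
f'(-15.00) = -105.65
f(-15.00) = 783.58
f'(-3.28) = -21.97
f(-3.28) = 35.73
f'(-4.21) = -28.61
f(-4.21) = 59.25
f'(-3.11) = -20.76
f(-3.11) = 32.10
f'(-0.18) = 0.16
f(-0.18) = 1.93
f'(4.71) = 35.08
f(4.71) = 88.11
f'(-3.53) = -23.75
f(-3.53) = 41.45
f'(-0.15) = 0.38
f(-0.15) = 1.94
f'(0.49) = 4.95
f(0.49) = 3.65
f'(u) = 7.14*u + 1.45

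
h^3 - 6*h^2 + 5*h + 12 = (h - 4)*(h - 3)*(h + 1)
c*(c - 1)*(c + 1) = c^3 - c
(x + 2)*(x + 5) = x^2 + 7*x + 10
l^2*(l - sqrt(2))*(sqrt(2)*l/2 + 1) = sqrt(2)*l^4/2 - sqrt(2)*l^2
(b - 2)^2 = b^2 - 4*b + 4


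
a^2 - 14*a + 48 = (a - 8)*(a - 6)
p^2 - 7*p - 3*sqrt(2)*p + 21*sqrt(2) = (p - 7)*(p - 3*sqrt(2))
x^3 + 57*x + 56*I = (x - 8*I)*(x + I)*(x + 7*I)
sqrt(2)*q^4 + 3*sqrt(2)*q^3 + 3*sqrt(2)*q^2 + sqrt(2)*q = q*(q + 1)^2*(sqrt(2)*q + sqrt(2))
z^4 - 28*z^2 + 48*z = z*(z - 4)*(z - 2)*(z + 6)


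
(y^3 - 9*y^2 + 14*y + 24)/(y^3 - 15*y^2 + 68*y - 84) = (y^2 - 3*y - 4)/(y^2 - 9*y + 14)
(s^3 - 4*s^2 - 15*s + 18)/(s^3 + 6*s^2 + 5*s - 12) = (s - 6)/(s + 4)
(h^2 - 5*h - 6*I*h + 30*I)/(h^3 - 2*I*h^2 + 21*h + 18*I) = (h - 5)/(h^2 + 4*I*h - 3)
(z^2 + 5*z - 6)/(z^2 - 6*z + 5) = (z + 6)/(z - 5)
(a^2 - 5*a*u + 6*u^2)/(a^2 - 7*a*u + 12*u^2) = (-a + 2*u)/(-a + 4*u)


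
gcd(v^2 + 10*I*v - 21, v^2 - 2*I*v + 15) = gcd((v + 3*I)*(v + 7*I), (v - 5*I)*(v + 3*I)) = v + 3*I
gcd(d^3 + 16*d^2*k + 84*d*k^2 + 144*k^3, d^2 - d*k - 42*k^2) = d + 6*k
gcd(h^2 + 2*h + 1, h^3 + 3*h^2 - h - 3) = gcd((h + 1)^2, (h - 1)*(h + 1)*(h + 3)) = h + 1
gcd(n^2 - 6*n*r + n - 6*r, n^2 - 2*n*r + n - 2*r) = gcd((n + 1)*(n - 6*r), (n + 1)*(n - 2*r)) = n + 1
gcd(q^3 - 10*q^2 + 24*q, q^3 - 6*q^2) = q^2 - 6*q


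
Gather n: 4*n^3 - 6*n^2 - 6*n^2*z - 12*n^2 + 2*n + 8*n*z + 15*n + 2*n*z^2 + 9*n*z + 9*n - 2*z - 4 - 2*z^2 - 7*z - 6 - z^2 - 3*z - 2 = 4*n^3 + n^2*(-6*z - 18) + n*(2*z^2 + 17*z + 26) - 3*z^2 - 12*z - 12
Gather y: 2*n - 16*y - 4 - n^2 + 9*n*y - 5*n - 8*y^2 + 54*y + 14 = -n^2 - 3*n - 8*y^2 + y*(9*n + 38) + 10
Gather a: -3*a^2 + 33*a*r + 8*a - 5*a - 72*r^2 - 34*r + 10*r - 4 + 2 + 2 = -3*a^2 + a*(33*r + 3) - 72*r^2 - 24*r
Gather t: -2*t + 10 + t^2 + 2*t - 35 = t^2 - 25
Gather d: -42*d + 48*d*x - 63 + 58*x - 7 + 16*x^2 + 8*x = d*(48*x - 42) + 16*x^2 + 66*x - 70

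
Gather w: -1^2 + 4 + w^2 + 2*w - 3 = w^2 + 2*w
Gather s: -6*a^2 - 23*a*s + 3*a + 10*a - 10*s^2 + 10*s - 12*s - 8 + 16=-6*a^2 + 13*a - 10*s^2 + s*(-23*a - 2) + 8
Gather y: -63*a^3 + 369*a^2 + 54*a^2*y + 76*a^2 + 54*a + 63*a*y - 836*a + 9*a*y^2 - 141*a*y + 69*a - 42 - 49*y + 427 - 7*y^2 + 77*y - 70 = -63*a^3 + 445*a^2 - 713*a + y^2*(9*a - 7) + y*(54*a^2 - 78*a + 28) + 315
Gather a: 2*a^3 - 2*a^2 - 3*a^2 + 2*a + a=2*a^3 - 5*a^2 + 3*a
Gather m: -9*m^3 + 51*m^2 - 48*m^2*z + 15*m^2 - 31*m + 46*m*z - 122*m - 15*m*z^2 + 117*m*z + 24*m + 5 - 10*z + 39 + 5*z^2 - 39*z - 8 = -9*m^3 + m^2*(66 - 48*z) + m*(-15*z^2 + 163*z - 129) + 5*z^2 - 49*z + 36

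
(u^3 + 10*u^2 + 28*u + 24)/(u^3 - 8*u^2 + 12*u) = (u^3 + 10*u^2 + 28*u + 24)/(u*(u^2 - 8*u + 12))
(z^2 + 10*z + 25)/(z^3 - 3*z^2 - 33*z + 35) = (z + 5)/(z^2 - 8*z + 7)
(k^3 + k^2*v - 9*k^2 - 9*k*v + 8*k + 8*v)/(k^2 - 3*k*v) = (k^3 + k^2*v - 9*k^2 - 9*k*v + 8*k + 8*v)/(k*(k - 3*v))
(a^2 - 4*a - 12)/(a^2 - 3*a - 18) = (a + 2)/(a + 3)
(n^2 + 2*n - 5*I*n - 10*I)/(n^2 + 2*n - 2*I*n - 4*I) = (n - 5*I)/(n - 2*I)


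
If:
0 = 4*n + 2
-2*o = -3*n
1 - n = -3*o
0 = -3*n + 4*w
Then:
No Solution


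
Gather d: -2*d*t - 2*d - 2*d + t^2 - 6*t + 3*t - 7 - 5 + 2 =d*(-2*t - 4) + t^2 - 3*t - 10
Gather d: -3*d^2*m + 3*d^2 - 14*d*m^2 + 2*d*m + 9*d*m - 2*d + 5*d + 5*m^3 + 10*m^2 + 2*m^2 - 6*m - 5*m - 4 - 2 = d^2*(3 - 3*m) + d*(-14*m^2 + 11*m + 3) + 5*m^3 + 12*m^2 - 11*m - 6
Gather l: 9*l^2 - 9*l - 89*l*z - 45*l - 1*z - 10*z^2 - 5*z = 9*l^2 + l*(-89*z - 54) - 10*z^2 - 6*z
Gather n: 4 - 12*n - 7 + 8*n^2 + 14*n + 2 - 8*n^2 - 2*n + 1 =0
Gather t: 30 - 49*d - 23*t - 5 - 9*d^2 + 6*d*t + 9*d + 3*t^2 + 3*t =-9*d^2 - 40*d + 3*t^2 + t*(6*d - 20) + 25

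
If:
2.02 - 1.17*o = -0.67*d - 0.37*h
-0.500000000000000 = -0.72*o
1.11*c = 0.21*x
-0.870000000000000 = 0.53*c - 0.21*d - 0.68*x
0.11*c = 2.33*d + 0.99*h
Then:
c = -0.13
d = 5.99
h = -14.11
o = 0.69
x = -0.67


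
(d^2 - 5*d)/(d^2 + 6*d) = (d - 5)/(d + 6)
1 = 1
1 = 1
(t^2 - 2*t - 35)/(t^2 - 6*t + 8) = (t^2 - 2*t - 35)/(t^2 - 6*t + 8)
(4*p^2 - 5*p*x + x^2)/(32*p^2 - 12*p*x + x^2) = (-p + x)/(-8*p + x)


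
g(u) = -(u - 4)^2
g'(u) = 8 - 2*u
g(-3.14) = -50.98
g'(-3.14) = 14.28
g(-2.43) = -41.34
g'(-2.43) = 12.86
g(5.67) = -2.79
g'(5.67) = -3.34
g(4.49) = -0.24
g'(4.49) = -0.98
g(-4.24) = -67.90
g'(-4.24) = 16.48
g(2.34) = -2.76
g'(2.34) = 3.32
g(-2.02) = -36.24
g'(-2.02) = 12.04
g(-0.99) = -24.90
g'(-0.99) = 9.98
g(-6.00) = -100.00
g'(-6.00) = 20.00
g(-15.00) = -361.00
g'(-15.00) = 38.00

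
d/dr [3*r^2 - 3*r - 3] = 6*r - 3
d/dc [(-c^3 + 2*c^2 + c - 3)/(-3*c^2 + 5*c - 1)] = (3*c^4 - 10*c^3 + 16*c^2 - 22*c + 14)/(9*c^4 - 30*c^3 + 31*c^2 - 10*c + 1)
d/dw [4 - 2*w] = -2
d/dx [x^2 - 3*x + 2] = 2*x - 3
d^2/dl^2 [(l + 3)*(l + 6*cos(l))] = -6*(l + 3)*cos(l) - 12*sin(l) + 2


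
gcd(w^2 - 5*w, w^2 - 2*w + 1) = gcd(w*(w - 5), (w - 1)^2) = 1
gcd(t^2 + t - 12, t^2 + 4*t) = t + 4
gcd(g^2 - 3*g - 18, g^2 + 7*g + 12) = g + 3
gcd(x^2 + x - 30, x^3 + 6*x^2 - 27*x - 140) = x - 5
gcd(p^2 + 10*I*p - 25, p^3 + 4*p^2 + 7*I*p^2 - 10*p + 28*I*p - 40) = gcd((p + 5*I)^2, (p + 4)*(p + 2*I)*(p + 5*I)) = p + 5*I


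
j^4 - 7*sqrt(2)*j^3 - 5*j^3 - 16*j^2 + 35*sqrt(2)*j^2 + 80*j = j*(j - 5)*(j - 8*sqrt(2))*(j + sqrt(2))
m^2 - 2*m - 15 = (m - 5)*(m + 3)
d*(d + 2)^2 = d^3 + 4*d^2 + 4*d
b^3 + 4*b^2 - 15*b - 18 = (b - 3)*(b + 1)*(b + 6)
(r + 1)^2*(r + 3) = r^3 + 5*r^2 + 7*r + 3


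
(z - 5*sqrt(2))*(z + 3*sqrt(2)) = z^2 - 2*sqrt(2)*z - 30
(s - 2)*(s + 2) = s^2 - 4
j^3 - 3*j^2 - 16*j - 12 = (j - 6)*(j + 1)*(j + 2)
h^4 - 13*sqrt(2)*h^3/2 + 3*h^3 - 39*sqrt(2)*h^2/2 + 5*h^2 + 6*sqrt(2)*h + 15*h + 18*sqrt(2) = (h + 3)*(h - 6*sqrt(2))*(h - sqrt(2))*(h + sqrt(2)/2)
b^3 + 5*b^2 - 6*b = b*(b - 1)*(b + 6)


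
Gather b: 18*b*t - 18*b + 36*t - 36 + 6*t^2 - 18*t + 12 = b*(18*t - 18) + 6*t^2 + 18*t - 24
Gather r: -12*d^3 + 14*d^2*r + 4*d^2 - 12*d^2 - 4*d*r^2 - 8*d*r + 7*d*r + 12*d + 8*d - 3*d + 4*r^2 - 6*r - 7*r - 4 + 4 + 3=-12*d^3 - 8*d^2 + 17*d + r^2*(4 - 4*d) + r*(14*d^2 - d - 13) + 3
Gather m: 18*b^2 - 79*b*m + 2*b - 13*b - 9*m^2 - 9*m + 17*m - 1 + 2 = 18*b^2 - 11*b - 9*m^2 + m*(8 - 79*b) + 1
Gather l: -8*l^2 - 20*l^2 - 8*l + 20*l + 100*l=-28*l^2 + 112*l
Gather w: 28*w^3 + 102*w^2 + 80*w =28*w^3 + 102*w^2 + 80*w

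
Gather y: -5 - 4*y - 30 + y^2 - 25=y^2 - 4*y - 60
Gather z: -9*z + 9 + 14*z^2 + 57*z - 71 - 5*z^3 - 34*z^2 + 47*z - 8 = -5*z^3 - 20*z^2 + 95*z - 70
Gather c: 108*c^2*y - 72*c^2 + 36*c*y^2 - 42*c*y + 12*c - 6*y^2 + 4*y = c^2*(108*y - 72) + c*(36*y^2 - 42*y + 12) - 6*y^2 + 4*y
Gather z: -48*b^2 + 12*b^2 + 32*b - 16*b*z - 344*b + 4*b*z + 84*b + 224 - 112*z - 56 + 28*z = -36*b^2 - 228*b + z*(-12*b - 84) + 168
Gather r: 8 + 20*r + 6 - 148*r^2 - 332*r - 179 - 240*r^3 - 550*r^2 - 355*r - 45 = -240*r^3 - 698*r^2 - 667*r - 210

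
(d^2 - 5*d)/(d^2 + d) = (d - 5)/(d + 1)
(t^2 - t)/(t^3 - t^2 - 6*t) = (1 - t)/(-t^2 + t + 6)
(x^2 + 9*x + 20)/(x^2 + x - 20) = (x + 4)/(x - 4)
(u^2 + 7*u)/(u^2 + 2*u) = (u + 7)/(u + 2)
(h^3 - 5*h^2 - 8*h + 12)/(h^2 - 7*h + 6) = h + 2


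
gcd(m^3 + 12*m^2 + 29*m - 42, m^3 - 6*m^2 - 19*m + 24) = m - 1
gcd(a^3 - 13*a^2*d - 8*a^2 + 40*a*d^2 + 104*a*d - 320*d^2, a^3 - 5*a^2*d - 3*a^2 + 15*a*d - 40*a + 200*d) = a^2 - 5*a*d - 8*a + 40*d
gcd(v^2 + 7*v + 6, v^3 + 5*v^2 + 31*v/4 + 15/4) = v + 1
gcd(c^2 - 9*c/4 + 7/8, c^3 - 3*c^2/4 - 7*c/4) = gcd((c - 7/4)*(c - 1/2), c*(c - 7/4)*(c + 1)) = c - 7/4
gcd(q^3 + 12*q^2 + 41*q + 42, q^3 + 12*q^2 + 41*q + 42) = q^3 + 12*q^2 + 41*q + 42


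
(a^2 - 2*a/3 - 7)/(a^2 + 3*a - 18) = (a + 7/3)/(a + 6)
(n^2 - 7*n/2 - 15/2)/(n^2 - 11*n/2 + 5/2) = (2*n + 3)/(2*n - 1)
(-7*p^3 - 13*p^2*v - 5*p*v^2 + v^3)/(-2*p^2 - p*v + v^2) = (7*p^2 + 6*p*v - v^2)/(2*p - v)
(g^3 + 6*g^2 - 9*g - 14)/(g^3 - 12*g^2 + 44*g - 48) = (g^2 + 8*g + 7)/(g^2 - 10*g + 24)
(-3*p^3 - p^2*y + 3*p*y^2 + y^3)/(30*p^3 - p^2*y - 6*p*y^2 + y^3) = (-3*p^3 - p^2*y + 3*p*y^2 + y^3)/(30*p^3 - p^2*y - 6*p*y^2 + y^3)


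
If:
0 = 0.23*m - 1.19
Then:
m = 5.17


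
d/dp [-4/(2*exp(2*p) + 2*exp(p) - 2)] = (4*exp(p) + 2)*exp(p)/(exp(2*p) + exp(p) - 1)^2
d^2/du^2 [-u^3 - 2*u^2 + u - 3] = -6*u - 4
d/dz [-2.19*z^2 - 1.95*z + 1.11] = -4.38*z - 1.95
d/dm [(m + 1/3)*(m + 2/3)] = 2*m + 1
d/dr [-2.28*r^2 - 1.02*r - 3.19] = -4.56*r - 1.02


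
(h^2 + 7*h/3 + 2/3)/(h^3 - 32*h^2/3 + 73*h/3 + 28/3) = (h + 2)/(h^2 - 11*h + 28)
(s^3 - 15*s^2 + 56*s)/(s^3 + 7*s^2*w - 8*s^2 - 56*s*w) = (s - 7)/(s + 7*w)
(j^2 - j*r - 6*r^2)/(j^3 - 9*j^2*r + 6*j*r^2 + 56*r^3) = (j - 3*r)/(j^2 - 11*j*r + 28*r^2)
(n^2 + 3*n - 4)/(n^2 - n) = (n + 4)/n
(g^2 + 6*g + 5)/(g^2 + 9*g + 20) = (g + 1)/(g + 4)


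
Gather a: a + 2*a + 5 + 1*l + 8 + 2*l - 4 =3*a + 3*l + 9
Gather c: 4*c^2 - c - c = 4*c^2 - 2*c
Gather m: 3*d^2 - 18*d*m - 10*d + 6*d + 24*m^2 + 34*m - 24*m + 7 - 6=3*d^2 - 4*d + 24*m^2 + m*(10 - 18*d) + 1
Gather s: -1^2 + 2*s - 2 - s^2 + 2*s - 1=-s^2 + 4*s - 4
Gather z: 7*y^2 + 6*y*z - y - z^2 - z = 7*y^2 - y - z^2 + z*(6*y - 1)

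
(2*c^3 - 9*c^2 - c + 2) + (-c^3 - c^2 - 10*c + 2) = c^3 - 10*c^2 - 11*c + 4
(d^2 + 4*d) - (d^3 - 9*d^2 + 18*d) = -d^3 + 10*d^2 - 14*d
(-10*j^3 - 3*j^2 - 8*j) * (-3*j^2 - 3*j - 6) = 30*j^5 + 39*j^4 + 93*j^3 + 42*j^2 + 48*j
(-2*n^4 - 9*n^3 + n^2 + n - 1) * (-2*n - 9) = 4*n^5 + 36*n^4 + 79*n^3 - 11*n^2 - 7*n + 9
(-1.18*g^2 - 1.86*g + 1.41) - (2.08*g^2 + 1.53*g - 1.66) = -3.26*g^2 - 3.39*g + 3.07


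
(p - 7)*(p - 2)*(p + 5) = p^3 - 4*p^2 - 31*p + 70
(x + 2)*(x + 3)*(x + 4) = x^3 + 9*x^2 + 26*x + 24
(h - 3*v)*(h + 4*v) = h^2 + h*v - 12*v^2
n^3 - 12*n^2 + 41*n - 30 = (n - 6)*(n - 5)*(n - 1)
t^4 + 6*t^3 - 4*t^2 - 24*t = t*(t - 2)*(t + 2)*(t + 6)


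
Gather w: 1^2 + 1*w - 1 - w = 0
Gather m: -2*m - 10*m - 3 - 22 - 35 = -12*m - 60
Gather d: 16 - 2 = 14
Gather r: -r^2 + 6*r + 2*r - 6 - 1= -r^2 + 8*r - 7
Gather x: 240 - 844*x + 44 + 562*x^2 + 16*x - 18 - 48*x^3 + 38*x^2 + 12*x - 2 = -48*x^3 + 600*x^2 - 816*x + 264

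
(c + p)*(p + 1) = c*p + c + p^2 + p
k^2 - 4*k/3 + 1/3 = (k - 1)*(k - 1/3)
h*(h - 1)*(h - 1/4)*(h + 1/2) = h^4 - 3*h^3/4 - 3*h^2/8 + h/8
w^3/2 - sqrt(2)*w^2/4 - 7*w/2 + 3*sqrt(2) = (w/2 + sqrt(2))*(w - 3*sqrt(2)/2)*(w - sqrt(2))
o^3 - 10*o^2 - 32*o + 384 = (o - 8)^2*(o + 6)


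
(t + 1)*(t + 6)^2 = t^3 + 13*t^2 + 48*t + 36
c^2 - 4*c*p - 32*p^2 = (c - 8*p)*(c + 4*p)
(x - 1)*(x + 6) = x^2 + 5*x - 6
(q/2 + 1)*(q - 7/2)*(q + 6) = q^3/2 + 9*q^2/4 - 8*q - 21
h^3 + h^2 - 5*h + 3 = (h - 1)^2*(h + 3)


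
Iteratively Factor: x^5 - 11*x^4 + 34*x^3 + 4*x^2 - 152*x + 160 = (x - 2)*(x^4 - 9*x^3 + 16*x^2 + 36*x - 80) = (x - 5)*(x - 2)*(x^3 - 4*x^2 - 4*x + 16) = (x - 5)*(x - 4)*(x - 2)*(x^2 - 4) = (x - 5)*(x - 4)*(x - 2)*(x + 2)*(x - 2)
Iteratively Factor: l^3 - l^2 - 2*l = (l + 1)*(l^2 - 2*l) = l*(l + 1)*(l - 2)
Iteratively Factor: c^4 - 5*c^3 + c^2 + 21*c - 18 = (c - 1)*(c^3 - 4*c^2 - 3*c + 18) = (c - 3)*(c - 1)*(c^2 - c - 6) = (c - 3)^2*(c - 1)*(c + 2)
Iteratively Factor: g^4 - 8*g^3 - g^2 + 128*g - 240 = (g - 3)*(g^3 - 5*g^2 - 16*g + 80) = (g - 3)*(g + 4)*(g^2 - 9*g + 20) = (g - 5)*(g - 3)*(g + 4)*(g - 4)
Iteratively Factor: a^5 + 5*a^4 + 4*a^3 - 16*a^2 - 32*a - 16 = (a + 2)*(a^4 + 3*a^3 - 2*a^2 - 12*a - 8) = (a + 1)*(a + 2)*(a^3 + 2*a^2 - 4*a - 8) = (a + 1)*(a + 2)^2*(a^2 - 4) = (a - 2)*(a + 1)*(a + 2)^2*(a + 2)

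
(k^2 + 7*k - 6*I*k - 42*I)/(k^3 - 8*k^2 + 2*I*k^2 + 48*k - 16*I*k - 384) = (k + 7)/(k^2 + 8*k*(-1 + I) - 64*I)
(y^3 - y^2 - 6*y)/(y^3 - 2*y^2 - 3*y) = (y + 2)/(y + 1)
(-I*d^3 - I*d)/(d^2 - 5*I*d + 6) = d*(-I*d - 1)/(d - 6*I)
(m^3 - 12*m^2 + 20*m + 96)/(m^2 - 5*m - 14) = (m^2 - 14*m + 48)/(m - 7)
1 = 1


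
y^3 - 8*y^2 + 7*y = y*(y - 7)*(y - 1)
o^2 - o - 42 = (o - 7)*(o + 6)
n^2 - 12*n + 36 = (n - 6)^2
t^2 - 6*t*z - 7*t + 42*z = (t - 7)*(t - 6*z)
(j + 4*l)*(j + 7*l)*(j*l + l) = j^3*l + 11*j^2*l^2 + j^2*l + 28*j*l^3 + 11*j*l^2 + 28*l^3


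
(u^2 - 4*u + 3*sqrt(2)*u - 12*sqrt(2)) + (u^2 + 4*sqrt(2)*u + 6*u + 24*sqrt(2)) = 2*u^2 + 2*u + 7*sqrt(2)*u + 12*sqrt(2)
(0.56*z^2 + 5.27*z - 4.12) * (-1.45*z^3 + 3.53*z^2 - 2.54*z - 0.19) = -0.812*z^5 - 5.6647*z^4 + 23.1547*z^3 - 28.0358*z^2 + 9.4635*z + 0.7828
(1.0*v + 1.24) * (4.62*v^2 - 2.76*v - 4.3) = 4.62*v^3 + 2.9688*v^2 - 7.7224*v - 5.332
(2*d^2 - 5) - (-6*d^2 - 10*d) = 8*d^2 + 10*d - 5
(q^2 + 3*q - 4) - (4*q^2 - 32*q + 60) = -3*q^2 + 35*q - 64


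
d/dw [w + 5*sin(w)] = 5*cos(w) + 1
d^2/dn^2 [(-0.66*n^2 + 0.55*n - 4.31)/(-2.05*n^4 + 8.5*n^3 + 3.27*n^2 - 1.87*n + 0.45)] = (16.6419*n^8 - 96.7395*n^7 + 619.81412*n^6 - 2499.71727*n^5 + 3215.19612*n^4 + 1916.167218*n^3 - 67.3967460000001*n^2 - 252.189864*n + 16.800598)/(8.615125*n^12 - 107.16375*n^11 + 403.110975*n^10 - 248.670475*n^9 - 844.19304*n^8 + 104.48778*n^7 + 218.962002*n^6 - 114.580731*n^5 - 4.578129*n^4 + 17.885683*n^3 - 6.70734*n^2 + 1.136025*n - 0.091125)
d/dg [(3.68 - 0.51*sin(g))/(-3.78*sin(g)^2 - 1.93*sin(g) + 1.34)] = (-1.9278*sin(g)^2 + 27.8208*sin(g) + 6.419)*cos(g)/(14.2884*sin(g)^4 + 14.5908*sin(g)^3 - 6.4055*sin(g)^2 - 5.1724*sin(g) + 1.7956)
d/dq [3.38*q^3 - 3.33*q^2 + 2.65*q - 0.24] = 10.14*q^2 - 6.66*q + 2.65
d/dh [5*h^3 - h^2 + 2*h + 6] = 15*h^2 - 2*h + 2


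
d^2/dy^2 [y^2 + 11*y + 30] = 2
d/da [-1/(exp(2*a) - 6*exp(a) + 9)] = 2*(exp(a) - 3)*exp(a)/(exp(2*a) - 6*exp(a) + 9)^2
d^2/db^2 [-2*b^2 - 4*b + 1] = -4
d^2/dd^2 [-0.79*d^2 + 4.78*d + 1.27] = -1.58000000000000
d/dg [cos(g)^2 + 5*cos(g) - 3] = -(2*cos(g) + 5)*sin(g)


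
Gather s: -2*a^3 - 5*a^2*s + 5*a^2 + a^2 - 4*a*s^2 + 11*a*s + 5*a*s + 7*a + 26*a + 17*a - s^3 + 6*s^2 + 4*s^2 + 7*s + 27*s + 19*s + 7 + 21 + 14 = -2*a^3 + 6*a^2 + 50*a - s^3 + s^2*(10 - 4*a) + s*(-5*a^2 + 16*a + 53) + 42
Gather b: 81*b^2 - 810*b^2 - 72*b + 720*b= -729*b^2 + 648*b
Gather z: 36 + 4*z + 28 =4*z + 64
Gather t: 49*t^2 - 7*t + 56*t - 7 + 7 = 49*t^2 + 49*t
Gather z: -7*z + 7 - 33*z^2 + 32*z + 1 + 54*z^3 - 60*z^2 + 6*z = 54*z^3 - 93*z^2 + 31*z + 8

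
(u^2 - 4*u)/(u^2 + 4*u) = (u - 4)/(u + 4)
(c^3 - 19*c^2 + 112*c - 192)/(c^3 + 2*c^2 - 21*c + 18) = (c^2 - 16*c + 64)/(c^2 + 5*c - 6)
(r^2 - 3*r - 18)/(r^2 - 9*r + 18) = (r + 3)/(r - 3)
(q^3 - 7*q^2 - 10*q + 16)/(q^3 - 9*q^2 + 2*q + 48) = (q - 1)/(q - 3)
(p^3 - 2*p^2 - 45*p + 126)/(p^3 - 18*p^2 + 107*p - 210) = (p^2 + 4*p - 21)/(p^2 - 12*p + 35)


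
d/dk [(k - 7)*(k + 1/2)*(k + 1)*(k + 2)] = 4*k^3 - 21*k^2/2 - 42*k - 47/2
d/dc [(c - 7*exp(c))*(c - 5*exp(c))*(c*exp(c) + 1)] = (c + 1)*(c - 7*exp(c))*(c - 5*exp(c))*exp(c) - (c - 7*exp(c))*(c*exp(c) + 1)*(5*exp(c) - 1) - (c - 5*exp(c))*(c*exp(c) + 1)*(7*exp(c) - 1)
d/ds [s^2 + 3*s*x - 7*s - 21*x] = 2*s + 3*x - 7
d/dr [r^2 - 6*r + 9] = 2*r - 6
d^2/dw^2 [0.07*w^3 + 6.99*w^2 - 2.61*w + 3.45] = 0.42*w + 13.98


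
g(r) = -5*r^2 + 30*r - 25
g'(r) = 30 - 10*r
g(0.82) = -3.76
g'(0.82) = 21.80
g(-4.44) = -256.77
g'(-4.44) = 74.40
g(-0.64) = -46.25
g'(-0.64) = 36.40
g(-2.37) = -124.18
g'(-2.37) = 53.70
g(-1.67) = -89.04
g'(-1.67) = 46.70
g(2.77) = 19.74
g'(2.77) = 2.30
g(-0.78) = -51.44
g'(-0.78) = 37.80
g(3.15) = 19.89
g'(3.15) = -1.50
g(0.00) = -25.00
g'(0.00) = 30.00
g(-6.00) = -385.00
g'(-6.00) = 90.00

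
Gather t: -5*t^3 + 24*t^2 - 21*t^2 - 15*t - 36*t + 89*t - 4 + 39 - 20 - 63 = -5*t^3 + 3*t^2 + 38*t - 48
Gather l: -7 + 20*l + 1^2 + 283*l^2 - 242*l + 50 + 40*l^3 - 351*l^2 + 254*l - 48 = 40*l^3 - 68*l^2 + 32*l - 4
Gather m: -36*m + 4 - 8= -36*m - 4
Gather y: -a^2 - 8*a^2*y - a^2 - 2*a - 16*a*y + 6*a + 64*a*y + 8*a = -2*a^2 + 12*a + y*(-8*a^2 + 48*a)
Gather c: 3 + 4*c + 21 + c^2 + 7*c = c^2 + 11*c + 24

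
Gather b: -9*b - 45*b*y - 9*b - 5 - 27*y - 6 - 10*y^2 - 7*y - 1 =b*(-45*y - 18) - 10*y^2 - 34*y - 12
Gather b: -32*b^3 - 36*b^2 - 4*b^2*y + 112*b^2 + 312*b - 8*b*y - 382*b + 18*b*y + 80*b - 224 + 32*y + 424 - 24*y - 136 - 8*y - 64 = -32*b^3 + b^2*(76 - 4*y) + b*(10*y + 10)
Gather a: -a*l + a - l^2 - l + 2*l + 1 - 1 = a*(1 - l) - l^2 + l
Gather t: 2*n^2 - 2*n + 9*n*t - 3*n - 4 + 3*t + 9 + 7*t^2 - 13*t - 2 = 2*n^2 - 5*n + 7*t^2 + t*(9*n - 10) + 3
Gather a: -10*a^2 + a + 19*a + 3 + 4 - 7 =-10*a^2 + 20*a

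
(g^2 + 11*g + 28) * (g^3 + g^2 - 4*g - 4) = g^5 + 12*g^4 + 35*g^3 - 20*g^2 - 156*g - 112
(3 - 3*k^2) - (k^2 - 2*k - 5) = -4*k^2 + 2*k + 8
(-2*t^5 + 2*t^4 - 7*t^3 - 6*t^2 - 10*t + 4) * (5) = -10*t^5 + 10*t^4 - 35*t^3 - 30*t^2 - 50*t + 20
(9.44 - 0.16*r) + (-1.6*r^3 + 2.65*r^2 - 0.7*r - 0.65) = -1.6*r^3 + 2.65*r^2 - 0.86*r + 8.79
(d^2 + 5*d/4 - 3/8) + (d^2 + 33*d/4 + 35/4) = 2*d^2 + 19*d/2 + 67/8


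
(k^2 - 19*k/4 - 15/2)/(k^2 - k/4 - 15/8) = 2*(k - 6)/(2*k - 3)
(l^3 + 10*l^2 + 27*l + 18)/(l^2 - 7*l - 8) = (l^2 + 9*l + 18)/(l - 8)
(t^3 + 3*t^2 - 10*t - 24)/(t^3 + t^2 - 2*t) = (t^2 + t - 12)/(t*(t - 1))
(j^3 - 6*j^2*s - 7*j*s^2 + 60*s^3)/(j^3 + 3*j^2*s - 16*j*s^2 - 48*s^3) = (j - 5*s)/(j + 4*s)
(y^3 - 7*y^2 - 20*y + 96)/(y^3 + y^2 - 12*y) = (y - 8)/y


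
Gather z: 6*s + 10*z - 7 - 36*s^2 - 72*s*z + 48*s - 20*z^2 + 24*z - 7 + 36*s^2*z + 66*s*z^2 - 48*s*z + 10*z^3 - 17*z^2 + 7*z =-36*s^2 + 54*s + 10*z^3 + z^2*(66*s - 37) + z*(36*s^2 - 120*s + 41) - 14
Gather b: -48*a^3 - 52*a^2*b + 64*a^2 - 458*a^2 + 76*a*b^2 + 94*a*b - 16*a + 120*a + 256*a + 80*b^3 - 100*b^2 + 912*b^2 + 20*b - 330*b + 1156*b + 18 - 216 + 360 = -48*a^3 - 394*a^2 + 360*a + 80*b^3 + b^2*(76*a + 812) + b*(-52*a^2 + 94*a + 846) + 162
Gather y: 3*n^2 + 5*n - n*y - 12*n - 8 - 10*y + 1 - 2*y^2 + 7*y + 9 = 3*n^2 - 7*n - 2*y^2 + y*(-n - 3) + 2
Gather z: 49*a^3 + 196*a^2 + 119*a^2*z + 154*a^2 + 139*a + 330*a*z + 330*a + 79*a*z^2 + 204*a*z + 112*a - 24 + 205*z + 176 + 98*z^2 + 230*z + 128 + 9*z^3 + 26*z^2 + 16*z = 49*a^3 + 350*a^2 + 581*a + 9*z^3 + z^2*(79*a + 124) + z*(119*a^2 + 534*a + 451) + 280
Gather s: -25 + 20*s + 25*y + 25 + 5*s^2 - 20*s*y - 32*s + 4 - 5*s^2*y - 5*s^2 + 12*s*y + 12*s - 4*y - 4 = -5*s^2*y - 8*s*y + 21*y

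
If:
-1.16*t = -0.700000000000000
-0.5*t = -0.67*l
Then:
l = 0.45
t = 0.60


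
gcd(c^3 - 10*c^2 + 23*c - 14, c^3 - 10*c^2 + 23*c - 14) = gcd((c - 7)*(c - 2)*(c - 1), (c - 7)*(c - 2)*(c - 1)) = c^3 - 10*c^2 + 23*c - 14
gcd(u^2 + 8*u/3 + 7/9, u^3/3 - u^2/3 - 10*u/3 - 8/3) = 1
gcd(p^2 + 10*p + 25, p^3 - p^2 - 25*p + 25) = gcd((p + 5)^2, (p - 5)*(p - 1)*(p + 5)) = p + 5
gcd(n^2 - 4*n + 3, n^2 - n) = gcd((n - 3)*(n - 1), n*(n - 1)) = n - 1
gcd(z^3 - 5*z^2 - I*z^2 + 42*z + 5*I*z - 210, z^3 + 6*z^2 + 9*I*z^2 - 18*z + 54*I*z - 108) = z + 6*I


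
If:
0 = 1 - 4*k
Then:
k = 1/4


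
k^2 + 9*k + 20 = (k + 4)*(k + 5)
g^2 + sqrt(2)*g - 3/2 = (g - sqrt(2)/2)*(g + 3*sqrt(2)/2)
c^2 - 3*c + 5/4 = (c - 5/2)*(c - 1/2)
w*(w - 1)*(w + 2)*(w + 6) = w^4 + 7*w^3 + 4*w^2 - 12*w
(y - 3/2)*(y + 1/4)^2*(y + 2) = y^4 + y^3 - 43*y^2/16 - 47*y/32 - 3/16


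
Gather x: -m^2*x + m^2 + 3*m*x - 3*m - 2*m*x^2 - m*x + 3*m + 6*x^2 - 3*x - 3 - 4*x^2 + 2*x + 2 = m^2 + x^2*(2 - 2*m) + x*(-m^2 + 2*m - 1) - 1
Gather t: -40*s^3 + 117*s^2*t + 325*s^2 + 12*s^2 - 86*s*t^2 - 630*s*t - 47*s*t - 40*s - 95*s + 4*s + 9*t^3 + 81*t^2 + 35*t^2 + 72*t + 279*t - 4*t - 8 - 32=-40*s^3 + 337*s^2 - 131*s + 9*t^3 + t^2*(116 - 86*s) + t*(117*s^2 - 677*s + 347) - 40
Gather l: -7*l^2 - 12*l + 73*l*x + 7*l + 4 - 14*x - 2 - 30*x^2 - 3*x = -7*l^2 + l*(73*x - 5) - 30*x^2 - 17*x + 2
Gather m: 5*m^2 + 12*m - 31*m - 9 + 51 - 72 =5*m^2 - 19*m - 30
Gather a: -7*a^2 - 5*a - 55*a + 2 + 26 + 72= -7*a^2 - 60*a + 100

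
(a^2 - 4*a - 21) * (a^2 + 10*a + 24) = a^4 + 6*a^3 - 37*a^2 - 306*a - 504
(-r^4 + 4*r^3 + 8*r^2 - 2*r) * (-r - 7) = r^5 + 3*r^4 - 36*r^3 - 54*r^2 + 14*r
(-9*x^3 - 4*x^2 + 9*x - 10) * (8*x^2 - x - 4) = -72*x^5 - 23*x^4 + 112*x^3 - 73*x^2 - 26*x + 40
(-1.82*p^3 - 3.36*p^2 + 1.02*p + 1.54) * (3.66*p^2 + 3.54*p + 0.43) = -6.6612*p^5 - 18.7404*p^4 - 8.9438*p^3 + 7.8024*p^2 + 5.8902*p + 0.6622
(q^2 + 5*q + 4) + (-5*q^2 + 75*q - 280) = -4*q^2 + 80*q - 276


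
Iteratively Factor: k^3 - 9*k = (k + 3)*(k^2 - 3*k) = (k - 3)*(k + 3)*(k)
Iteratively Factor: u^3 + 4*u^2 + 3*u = (u + 1)*(u^2 + 3*u) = (u + 1)*(u + 3)*(u)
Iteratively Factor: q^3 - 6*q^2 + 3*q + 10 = (q + 1)*(q^2 - 7*q + 10) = (q - 5)*(q + 1)*(q - 2)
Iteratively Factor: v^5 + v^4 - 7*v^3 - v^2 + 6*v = (v - 1)*(v^4 + 2*v^3 - 5*v^2 - 6*v) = v*(v - 1)*(v^3 + 2*v^2 - 5*v - 6) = v*(v - 1)*(v + 1)*(v^2 + v - 6) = v*(v - 1)*(v + 1)*(v + 3)*(v - 2)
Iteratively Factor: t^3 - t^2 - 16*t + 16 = (t + 4)*(t^2 - 5*t + 4) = (t - 4)*(t + 4)*(t - 1)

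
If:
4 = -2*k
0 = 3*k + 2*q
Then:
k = -2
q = 3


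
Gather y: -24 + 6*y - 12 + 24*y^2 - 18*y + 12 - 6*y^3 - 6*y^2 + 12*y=-6*y^3 + 18*y^2 - 24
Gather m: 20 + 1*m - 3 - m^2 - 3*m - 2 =-m^2 - 2*m + 15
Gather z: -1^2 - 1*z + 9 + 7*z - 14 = 6*z - 6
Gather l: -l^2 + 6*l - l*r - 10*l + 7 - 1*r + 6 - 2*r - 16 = -l^2 + l*(-r - 4) - 3*r - 3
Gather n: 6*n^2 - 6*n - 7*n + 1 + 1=6*n^2 - 13*n + 2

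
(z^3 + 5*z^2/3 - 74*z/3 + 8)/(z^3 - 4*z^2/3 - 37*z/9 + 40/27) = 9*(z^2 + 2*z - 24)/(9*z^2 - 9*z - 40)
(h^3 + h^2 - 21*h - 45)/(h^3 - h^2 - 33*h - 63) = (h - 5)/(h - 7)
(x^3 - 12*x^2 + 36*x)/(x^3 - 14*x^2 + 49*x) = (x^2 - 12*x + 36)/(x^2 - 14*x + 49)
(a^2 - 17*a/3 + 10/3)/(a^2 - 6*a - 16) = (-3*a^2 + 17*a - 10)/(3*(-a^2 + 6*a + 16))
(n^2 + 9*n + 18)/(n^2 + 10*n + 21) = (n + 6)/(n + 7)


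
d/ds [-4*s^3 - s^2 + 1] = 2*s*(-6*s - 1)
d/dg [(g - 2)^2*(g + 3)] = (g - 2)*(3*g + 4)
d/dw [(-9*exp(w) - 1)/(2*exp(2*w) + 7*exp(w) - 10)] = (18*exp(2*w) + 4*exp(w) + 97)*exp(w)/(4*exp(4*w) + 28*exp(3*w) + 9*exp(2*w) - 140*exp(w) + 100)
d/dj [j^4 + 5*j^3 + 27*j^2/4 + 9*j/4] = 4*j^3 + 15*j^2 + 27*j/2 + 9/4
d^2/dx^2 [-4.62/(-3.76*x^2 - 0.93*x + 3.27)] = (-130.631424*x^2 - 32.310432*x + 4.62*(7.52*x + 0.93)*(15.04*x + 1.86) + 113.607648)/(3.76*x^2 + 0.93*x - 3.27)^3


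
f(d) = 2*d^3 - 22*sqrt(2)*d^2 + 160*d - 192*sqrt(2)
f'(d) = 6*d^2 - 44*sqrt(2)*d + 160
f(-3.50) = -1298.41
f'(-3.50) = 451.29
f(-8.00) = -4566.74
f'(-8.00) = 1041.80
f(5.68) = 0.00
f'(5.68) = 0.13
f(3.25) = -11.50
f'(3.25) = 21.14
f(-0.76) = -411.98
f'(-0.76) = 210.76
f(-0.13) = -292.86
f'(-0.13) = 168.19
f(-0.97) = -457.83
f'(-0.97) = 226.00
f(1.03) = -137.55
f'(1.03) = 102.27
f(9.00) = 106.34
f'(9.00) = 85.97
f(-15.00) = -16421.89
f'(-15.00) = 2443.38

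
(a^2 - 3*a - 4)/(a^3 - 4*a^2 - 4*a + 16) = (a + 1)/(a^2 - 4)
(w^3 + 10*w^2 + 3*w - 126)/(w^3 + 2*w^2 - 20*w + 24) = (w^2 + 4*w - 21)/(w^2 - 4*w + 4)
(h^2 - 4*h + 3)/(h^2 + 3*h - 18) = (h - 1)/(h + 6)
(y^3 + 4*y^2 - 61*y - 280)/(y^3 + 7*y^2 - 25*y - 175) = (y - 8)/(y - 5)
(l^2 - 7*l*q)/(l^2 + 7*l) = (l - 7*q)/(l + 7)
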